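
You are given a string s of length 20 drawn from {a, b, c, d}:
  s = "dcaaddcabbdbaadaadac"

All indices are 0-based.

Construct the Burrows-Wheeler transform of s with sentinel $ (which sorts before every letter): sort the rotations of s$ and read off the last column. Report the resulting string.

rank  rotation               last
    0  $dcaaddcabbdbaadaadac  c
    1  aadaadac$dcaaddcabbdb  b
    2  aadac$dcaaddcabbdbaad  d
    3  aaddcabbdbaadaadac$dc  c
    4  abbdbaadaadac$dcaaddc  c
    5  ac$dcaaddcabbdbaadaad  d
    6  adaadac$dcaaddcabbdba  a
    7  adac$dcaaddcabbdbaada  a
    8  addcabbdbaadaadac$dca  a
    9  baadaadac$dcaaddcabbd  d
   10  bbdbaadaadac$dcaaddca  a
   11  bdbaadaadac$dcaaddcab  b
   12  c$dcaaddcabbdbaadaada  a
   13  caaddcabbdbaadaadac$d  d
   14  cabbdbaadaadac$dcaadd  d
   15  daadac$dcaaddcabbdbaa  a
   16  dac$dcaaddcabbdbaadaa  a
   17  dbaadaadac$dcaaddcabb  b
   18  dcaaddcabbdbaadaadac$  $
   19  dcabbdbaadaadac$dcaad  d
   20  ddcabbdbaadaadac$dcaa  a

cbdccdaaadabaddaab$da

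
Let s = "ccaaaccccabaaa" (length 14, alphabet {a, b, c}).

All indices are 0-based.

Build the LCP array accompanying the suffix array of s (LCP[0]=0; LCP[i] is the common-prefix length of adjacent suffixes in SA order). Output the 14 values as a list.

rank→(start, suffix):
  0 → (13, 'a')
  1 → (12, 'aa')
  2 → (11, 'aaa')
  3 → (2, 'aaaccccabaaa')
  4 → (3, 'aaccccabaaa')
  5 → (9, 'abaaa')
  6 → (4, 'accccabaaa')
  7 → (10, 'baaa')
  8 → (1, 'caaaccccabaaa')
  9 → (8, 'cabaaa')
  10 → (0, 'ccaaaccccabaaa')
  11 → (7, 'ccabaaa')
  12 → (6, 'cccabaaa')
  13 → (5, 'ccccabaaa')

SA = [13, 12, 11, 2, 3, 9, 4, 10, 1, 8, 0, 7, 6, 5]
i: (SA[i-1],SA[i]) lcp shared
  1: (13,12) 1 'a'
  2: (12,11) 2 'aa'
  3: (11,2) 3 'aaa'
  4: (2,3) 2 'aa'
  5: (3,9) 1 'a'
  6: (9,4) 1 'a'
  7: (4,10) 0 ''
  8: (10,1) 0 ''
  9: (1,8) 2 'ca'
  10: (8,0) 1 'c'
  11: (0,7) 3 'cca'
  12: (7,6) 2 'cc'
  13: (6,5) 3 'ccc'

[0, 1, 2, 3, 2, 1, 1, 0, 0, 2, 1, 3, 2, 3]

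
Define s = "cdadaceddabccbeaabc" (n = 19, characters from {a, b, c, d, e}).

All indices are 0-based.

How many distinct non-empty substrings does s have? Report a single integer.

171

rank | idx | suffix
   0 |  15 | aabc
   1 |  16 | abc
   2 |   9 | abccbeaabc
   3 |   4 | aceddabccbeaabc
   4 |   2 | adaceddabccbeaabc
   5 |  17 | bc
   6 |  10 | bccbeaabc
   7 |  13 | beaabc
   8 |  18 | c
   9 |  12 | cbeaabc
  10 |  11 | ccbeaabc
  11 |   0 | cdadaceddabccbeaabc
  12 |   5 | ceddabccbeaabc
  13 |   8 | dabccbeaabc
  14 |   3 | daceddabccbeaabc
  15 |   1 | dadaceddabccbeaabc
  16 |   7 | ddabccbeaabc
  17 |  14 | eaabc
  18 |   6 | eddabccbeaabc

SA = [15, 16, 9, 4, 2, 17, 10, 13, 18, 12, 11, 0, 5, 8, 3, 1, 7, 14, 6]
i: (SA[i-1],SA[i]) lcp shared
  1: (15,16) 1 'a'
  2: (16,9) 3 'abc'
  3: (9,4) 1 'a'
  4: (4,2) 1 'a'
  5: (2,17) 0 ''
  6: (17,10) 2 'bc'
  7: (10,13) 1 'b'
  8: (13,18) 0 ''
  9: (18,12) 1 'c'
  10: (12,11) 1 'c'
  11: (11,0) 1 'c'
  12: (0,5) 1 'c'
  13: (5,8) 0 ''
  14: (8,3) 2 'da'
  15: (3,1) 2 'da'
  16: (1,7) 1 'd'
  17: (7,14) 0 ''
  18: (14,6) 1 'e'

n(n+1)/2 = 19·20/2 = 190
Σ LCP = 0 + 1 + 3 + 1 + 1 + 0 + 2 + 1 + 0 + 1 + 1 + 1 + 1 + 0 + 2 + 2 + 1 + 0 + 1 = 19
distinct = 190 − 19 = 171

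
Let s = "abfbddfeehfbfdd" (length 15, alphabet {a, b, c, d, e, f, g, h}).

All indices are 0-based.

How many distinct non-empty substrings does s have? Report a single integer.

108

sorted suffixes:
  #0 SA[0]=0  'abfbddfeehfbfdd'
  #1 SA[1]=3  'bddfeehfbfdd'
  #2 SA[2]=1  'bfbddfeehfbfdd'
  #3 SA[3]=11  'bfdd'
  #4 SA[4]=14  'd'
  #5 SA[5]=13  'dd'
  #6 SA[6]=4  'ddfeehfbfdd'
  #7 SA[7]=5  'dfeehfbfdd'
  #8 SA[8]=7  'eehfbfdd'
  #9 SA[9]=8  'ehfbfdd'
  #10 SA[10]=2  'fbddfeehfbfdd'
  #11 SA[11]=10  'fbfdd'
  #12 SA[12]=12  'fdd'
  #13 SA[13]=6  'feehfbfdd'
  #14 SA[14]=9  'hfbfdd'

SA = [0, 3, 1, 11, 14, 13, 4, 5, 7, 8, 2, 10, 12, 6, 9]
i: (SA[i-1],SA[i]) lcp shared
  1: (0,3) 0 ''
  2: (3,1) 1 'b'
  3: (1,11) 2 'bf'
  4: (11,14) 0 ''
  5: (14,13) 1 'd'
  6: (13,4) 2 'dd'
  7: (4,5) 1 'd'
  8: (5,7) 0 ''
  9: (7,8) 1 'e'
  10: (8,2) 0 ''
  11: (2,10) 2 'fb'
  12: (10,12) 1 'f'
  13: (12,6) 1 'f'
  14: (6,9) 0 ''

n(n+1)/2 = 15·16/2 = 120
Σ LCP = 0 + 0 + 1 + 2 + 0 + 1 + 2 + 1 + 0 + 1 + 0 + 2 + 1 + 1 + 0 = 12
distinct = 120 − 12 = 108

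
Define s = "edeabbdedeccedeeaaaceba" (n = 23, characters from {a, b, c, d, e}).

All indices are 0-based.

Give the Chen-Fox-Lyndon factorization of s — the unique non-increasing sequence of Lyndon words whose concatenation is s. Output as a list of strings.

emit factor 1: 'e' (i=0, period=1)
emit factor 2: 'de' (i=1, period=2)
emit factor 3: 'abbdedeccedee' (i=3, period=13)
emit factor 4: 'aaaceb' (i=16, period=6)
emit factor 5: 'a' (i=22, period=1)

["e", "de", "abbdedeccedee", "aaaceb", "a"]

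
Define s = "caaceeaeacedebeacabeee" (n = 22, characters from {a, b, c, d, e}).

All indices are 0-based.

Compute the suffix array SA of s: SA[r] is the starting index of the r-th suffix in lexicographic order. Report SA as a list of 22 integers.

[1, 17, 15, 8, 2, 6, 13, 18, 0, 16, 9, 3, 11, 21, 14, 7, 5, 12, 10, 20, 4, 19]

sorted suffixes:
  #0 SA[0]=1  'aaceeaeacedebeacabeee'
  #1 SA[1]=17  'abeee'
  #2 SA[2]=15  'acabeee'
  #3 SA[3]=8  'acedebeacabeee'
  #4 SA[4]=2  'aceeaeacedebeacabeee'
  #5 SA[5]=6  'aeacedebeacabeee'
  #6 SA[6]=13  'beacabeee'
  #7 SA[7]=18  'beee'
  #8 SA[8]=0  'caaceeaeacedebeacabeee'
  #9 SA[9]=16  'cabeee'
  #10 SA[10]=9  'cedebeacabeee'
  #11 SA[11]=3  'ceeaeacedebeacabeee'
  #12 SA[12]=11  'debeacabeee'
  #13 SA[13]=21  'e'
  #14 SA[14]=14  'eacabeee'
  #15 SA[15]=7  'eacedebeacabeee'
  #16 SA[16]=5  'eaeacedebeacabeee'
  #17 SA[17]=12  'ebeacabeee'
  #18 SA[18]=10  'edebeacabeee'
  #19 SA[19]=20  'ee'
  #20 SA[20]=4  'eeaeacedebeacabeee'
  #21 SA[21]=19  'eee'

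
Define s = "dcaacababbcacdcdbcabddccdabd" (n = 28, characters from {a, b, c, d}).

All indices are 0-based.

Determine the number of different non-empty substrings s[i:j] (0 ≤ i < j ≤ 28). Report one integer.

366

rank→(start, suffix):
  0 → (2, 'aacababbcacdcdbcabddccdabd')
  1 → (5, 'ababbcacdcdbcabddccdabd')
  2 → (7, 'abbcacdcdbcabddccdabd')
  3 → (25, 'abd')
  4 → (18, 'abddccdabd')
  5 → (3, 'acababbcacdcdbcabddccdabd')
  6 → (11, 'acdcdbcabddccdabd')
  7 → (6, 'babbcacdcdbcabddccdabd')
  8 → (8, 'bbcacdcdbcabddccdabd')
  9 → (16, 'bcabddccdabd')
  10 → (9, 'bcacdcdbcabddccdabd')
  11 → (26, 'bd')
  12 → (19, 'bddccdabd')
  13 → (1, 'caacababbcacdcdbcabddccdabd')
  14 → (4, 'cababbcacdcdbcabddccdabd')
  15 → (17, 'cabddccdabd')
  16 → (10, 'cacdcdbcabddccdabd')
  17 → (22, 'ccdabd')
  18 → (23, 'cdabd')
  19 → (14, 'cdbcabddccdabd')
  20 → (12, 'cdcdbcabddccdabd')
  21 → (27, 'd')
  22 → (24, 'dabd')
  23 → (15, 'dbcabddccdabd')
  24 → (0, 'dcaacababbcacdcdbcabddccdabd')
  25 → (21, 'dccdabd')
  26 → (13, 'dcdbcabddccdabd')
  27 → (20, 'ddccdabd')

SA = [2, 5, 7, 25, 18, 3, 11, 6, 8, 16, 9, 26, 19, 1, 4, 17, 10, 22, 23, 14, 12, 27, 24, 15, 0, 21, 13, 20]
i: (SA[i-1],SA[i]) lcp shared
  1: (2,5) 1 'a'
  2: (5,7) 2 'ab'
  3: (7,25) 2 'ab'
  4: (25,18) 3 'abd'
  5: (18,3) 1 'a'
  6: (3,11) 2 'ac'
  7: (11,6) 0 ''
  8: (6,8) 1 'b'
  9: (8,16) 1 'b'
  10: (16,9) 3 'bca'
  11: (9,26) 1 'b'
  12: (26,19) 2 'bd'
  13: (19,1) 0 ''
  14: (1,4) 2 'ca'
  15: (4,17) 3 'cab'
  16: (17,10) 2 'ca'
  17: (10,22) 1 'c'
  18: (22,23) 1 'c'
  19: (23,14) 2 'cd'
  20: (14,12) 2 'cd'
  21: (12,27) 0 ''
  22: (27,24) 1 'd'
  23: (24,15) 1 'd'
  24: (15,0) 1 'd'
  25: (0,21) 2 'dc'
  26: (21,13) 2 'dc'
  27: (13,20) 1 'd'

n(n+1)/2 = 28·29/2 = 406
Σ LCP = 0 + 1 + 2 + 2 + 3 + 1 + 2 + 0 + 1 + 1 + 3 + 1 + 2 + 0 + 2 + 3 + 2 + 1 + 1 + 2 + 2 + 0 + 1 + 1 + 1 + 2 + 2 + 1 = 40
distinct = 406 − 40 = 366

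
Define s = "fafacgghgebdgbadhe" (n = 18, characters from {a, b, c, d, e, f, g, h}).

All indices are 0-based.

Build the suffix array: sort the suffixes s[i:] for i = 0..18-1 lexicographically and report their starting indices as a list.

[3, 14, 1, 13, 10, 4, 11, 15, 17, 9, 2, 0, 12, 8, 5, 6, 16, 7]

rank | idx | suffix
   0 |   3 | acgghgebdgbadhe
   1 |  14 | adhe
   2 |   1 | afacgghgebdgbadhe
   3 |  13 | badhe
   4 |  10 | bdgbadhe
   5 |   4 | cgghgebdgbadhe
   6 |  11 | dgbadhe
   7 |  15 | dhe
   8 |  17 | e
   9 |   9 | ebdgbadhe
  10 |   2 | facgghgebdgbadhe
  11 |   0 | fafacgghgebdgbadhe
  12 |  12 | gbadhe
  13 |   8 | gebdgbadhe
  14 |   5 | gghgebdgbadhe
  15 |   6 | ghgebdgbadhe
  16 |  16 | he
  17 |   7 | hgebdgbadhe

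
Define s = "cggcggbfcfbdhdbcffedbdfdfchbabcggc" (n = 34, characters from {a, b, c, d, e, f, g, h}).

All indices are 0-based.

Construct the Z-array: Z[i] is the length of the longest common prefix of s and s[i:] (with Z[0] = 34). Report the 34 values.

[34, 0, 0, 3, 0, 0, 0, 0, 1, 0, 0, 0, 0, 0, 0, 1, 0, 0, 0, 0, 0, 0, 0, 0, 0, 1, 0, 0, 0, 0, 4, 0, 0, 1]

Z[0]=34
i=1: fresh scan; Z[1]=0
i=2: fresh scan; Z[2]=0
i=3: fresh scan; Z[3]=3 grow→box=[3,6)
i=4: min(r-i=2, Z[1]=0)=0; Z[4]=0
i=5: min(r-i=1, Z[2]=0)=0; Z[5]=0
i=6: fresh scan; Z[6]=0
i=7: fresh scan; Z[7]=0
i=8: fresh scan; Z[8]=1 grow→box=[8,9)
i=9: fresh scan; Z[9]=0
i=10: fresh scan; Z[10]=0
i=11: fresh scan; Z[11]=0
i=12: fresh scan; Z[12]=0
i=13: fresh scan; Z[13]=0
i=14: fresh scan; Z[14]=0
i=15: fresh scan; Z[15]=1 grow→box=[15,16)
i=16: fresh scan; Z[16]=0
i=17: fresh scan; Z[17]=0
i=18: fresh scan; Z[18]=0
i=19: fresh scan; Z[19]=0
i=20: fresh scan; Z[20]=0
i=21: fresh scan; Z[21]=0
i=22: fresh scan; Z[22]=0
i=23: fresh scan; Z[23]=0
i=24: fresh scan; Z[24]=0
i=25: fresh scan; Z[25]=1 grow→box=[25,26)
i=26: fresh scan; Z[26]=0
i=27: fresh scan; Z[27]=0
i=28: fresh scan; Z[28]=0
i=29: fresh scan; Z[29]=0
i=30: fresh scan; Z[30]=4 grow→box=[30,34)
i=31: min(r-i=3, Z[1]=0)=0; Z[31]=0
i=32: min(r-i=2, Z[2]=0)=0; Z[32]=0
i=33: min(r-i=1, Z[3]=3)=1; Z[33]=1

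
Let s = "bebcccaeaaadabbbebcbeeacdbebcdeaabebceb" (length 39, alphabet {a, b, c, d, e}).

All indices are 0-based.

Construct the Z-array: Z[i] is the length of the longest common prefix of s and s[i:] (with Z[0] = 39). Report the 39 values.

[39, 0, 1, 0, 0, 0, 0, 0, 0, 0, 0, 0, 0, 1, 1, 4, 0, 1, 0, 2, 0, 0, 0, 0, 0, 4, 0, 1, 0, 0, 0, 0, 0, 4, 0, 1, 0, 0, 1]

Z[0]=39
i=1: outside box; Z[1]=0
i=2: outside box; Z[2]=1 grow→box=[2,3)
i=3: outside box; Z[3]=0
i=4: outside box; Z[4]=0
i=5: outside box; Z[5]=0
i=6: outside box; Z[6]=0
i=7: outside box; Z[7]=0
i=8: outside box; Z[8]=0
i=9: outside box; Z[9]=0
i=10: outside box; Z[10]=0
i=11: outside box; Z[11]=0
i=12: outside box; Z[12]=0
i=13: outside box; Z[13]=1 grow→box=[13,14)
i=14: outside box; Z[14]=1 grow→box=[14,15)
i=15: outside box; Z[15]=4 grow→box=[15,19)
i=16: min(r-i=3, Z[1]=0)=0; Z[16]=0
i=17: min(r-i=2, Z[2]=1)=1; Z[17]=1
i=18: min(r-i=1, Z[3]=0)=0; Z[18]=0
i=19: outside box; Z[19]=2 grow→box=[19,21)
i=20: min(r-i=1, Z[1]=0)=0; Z[20]=0
i=21: outside box; Z[21]=0
i=22: outside box; Z[22]=0
i=23: outside box; Z[23]=0
i=24: outside box; Z[24]=0
i=25: outside box; Z[25]=4 grow→box=[25,29)
i=26: min(r-i=3, Z[1]=0)=0; Z[26]=0
i=27: min(r-i=2, Z[2]=1)=1; Z[27]=1
i=28: min(r-i=1, Z[3]=0)=0; Z[28]=0
i=29: outside box; Z[29]=0
i=30: outside box; Z[30]=0
i=31: outside box; Z[31]=0
i=32: outside box; Z[32]=0
i=33: outside box; Z[33]=4 grow→box=[33,37)
i=34: min(r-i=3, Z[1]=0)=0; Z[34]=0
i=35: min(r-i=2, Z[2]=1)=1; Z[35]=1
i=36: min(r-i=1, Z[3]=0)=0; Z[36]=0
i=37: outside box; Z[37]=0
i=38: outside box; Z[38]=1 grow→box=[38,39)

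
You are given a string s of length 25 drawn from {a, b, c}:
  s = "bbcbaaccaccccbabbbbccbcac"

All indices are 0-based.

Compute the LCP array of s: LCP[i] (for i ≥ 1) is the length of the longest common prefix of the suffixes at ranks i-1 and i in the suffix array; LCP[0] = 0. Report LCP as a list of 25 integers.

rank | idx | suffix
   0 |   4 | aaccaccccbabbbbccbcac
   1 |  14 | abbbbccbcac
   2 |  23 | ac
   3 |   5 | accaccccbabbbbccbcac
   4 |   8 | accccbabbbbccbcac
   5 |   3 | baaccaccccbabbbbccbcac
   6 |  13 | babbbbccbcac
   7 |  15 | bbbbccbcac
   8 |  16 | bbbccbcac
   9 |   0 | bbcbaaccaccccbabbbbccbcac
  10 |  17 | bbccbcac
  11 |  21 | bcac
  12 |   1 | bcbaaccaccccbabbbbccbcac
  13 |  18 | bccbcac
  14 |  24 | c
  15 |  22 | cac
  16 |   7 | caccccbabbbbccbcac
  17 |   2 | cbaaccaccccbabbbbccbcac
  18 |  12 | cbabbbbccbcac
  19 |  20 | cbcac
  20 |   6 | ccaccccbabbbbccbcac
  21 |  11 | ccbabbbbccbcac
  22 |  19 | ccbcac
  23 |  10 | cccbabbbbccbcac
  24 |   9 | ccccbabbbbccbcac

SA = [4, 14, 23, 5, 8, 3, 13, 15, 16, 0, 17, 21, 1, 18, 24, 22, 7, 2, 12, 20, 6, 11, 19, 10, 9]
i: (SA[i-1],SA[i]) lcp shared
  1: (4,14) 1 'a'
  2: (14,23) 1 'a'
  3: (23,5) 2 'ac'
  4: (5,8) 3 'acc'
  5: (8,3) 0 ''
  6: (3,13) 2 'ba'
  7: (13,15) 1 'b'
  8: (15,16) 3 'bbb'
  9: (16,0) 2 'bb'
  10: (0,17) 3 'bbc'
  11: (17,21) 1 'b'
  12: (21,1) 2 'bc'
  13: (1,18) 2 'bc'
  14: (18,24) 0 ''
  15: (24,22) 1 'c'
  16: (22,7) 3 'cac'
  17: (7,2) 1 'c'
  18: (2,12) 3 'cba'
  19: (12,20) 2 'cb'
  20: (20,6) 1 'c'
  21: (6,11) 2 'cc'
  22: (11,19) 3 'ccb'
  23: (19,10) 2 'cc'
  24: (10,9) 3 'ccc'

[0, 1, 1, 2, 3, 0, 2, 1, 3, 2, 3, 1, 2, 2, 0, 1, 3, 1, 3, 2, 1, 2, 3, 2, 3]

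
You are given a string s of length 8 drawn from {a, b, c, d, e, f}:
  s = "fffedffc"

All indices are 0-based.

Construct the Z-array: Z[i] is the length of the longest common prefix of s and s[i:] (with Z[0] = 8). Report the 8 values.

[8, 2, 1, 0, 0, 2, 1, 0]

Z[0]=8
i=1: i≥r, start 0; Z[1]=2 grow→box=[1,3)
i=2: min(r-i=1, Z[1]=2)=1; Z[2]=1
i=3: i≥r, start 0; Z[3]=0
i=4: i≥r, start 0; Z[4]=0
i=5: i≥r, start 0; Z[5]=2 grow→box=[5,7)
i=6: min(r-i=1, Z[1]=2)=1; Z[6]=1
i=7: i≥r, start 0; Z[7]=0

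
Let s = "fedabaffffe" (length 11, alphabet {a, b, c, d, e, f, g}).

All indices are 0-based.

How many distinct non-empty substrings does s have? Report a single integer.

56

sorted suffixes:
  #0 SA[0]=3  'abaffffe'
  #1 SA[1]=5  'affffe'
  #2 SA[2]=4  'baffffe'
  #3 SA[3]=2  'dabaffffe'
  #4 SA[4]=10  'e'
  #5 SA[5]=1  'edabaffffe'
  #6 SA[6]=9  'fe'
  #7 SA[7]=0  'fedabaffffe'
  #8 SA[8]=8  'ffe'
  #9 SA[9]=7  'fffe'
  #10 SA[10]=6  'ffffe'

SA = [3, 5, 4, 2, 10, 1, 9, 0, 8, 7, 6]
i: (SA[i-1],SA[i]) lcp shared
  1: (3,5) 1 'a'
  2: (5,4) 0 ''
  3: (4,2) 0 ''
  4: (2,10) 0 ''
  5: (10,1) 1 'e'
  6: (1,9) 0 ''
  7: (9,0) 2 'fe'
  8: (0,8) 1 'f'
  9: (8,7) 2 'ff'
  10: (7,6) 3 'fff'

n(n+1)/2 = 11·12/2 = 66
Σ LCP = 0 + 1 + 0 + 0 + 0 + 1 + 0 + 2 + 1 + 2 + 3 = 10
distinct = 66 − 10 = 56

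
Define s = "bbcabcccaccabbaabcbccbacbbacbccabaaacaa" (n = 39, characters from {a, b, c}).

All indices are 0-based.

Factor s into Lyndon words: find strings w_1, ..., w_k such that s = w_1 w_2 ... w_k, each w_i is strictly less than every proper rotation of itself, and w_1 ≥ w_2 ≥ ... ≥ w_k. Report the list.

emit factor 1: 'bbc' (i=0, period=3)
emit factor 2: 'abcccacc' (i=3, period=8)
emit factor 3: 'abb' (i=11, period=3)
emit factor 4: 'aabcbccbacbbacbccab' (i=14, period=19)
emit factor 5: 'aaac' (i=33, period=4)
emit factor 6: 'a' (i=37, period=1)
emit factor 7: 'a' (i=38, period=1)

["bbc", "abcccacc", "abb", "aabcbccbacbbacbccab", "aaac", "a", "a"]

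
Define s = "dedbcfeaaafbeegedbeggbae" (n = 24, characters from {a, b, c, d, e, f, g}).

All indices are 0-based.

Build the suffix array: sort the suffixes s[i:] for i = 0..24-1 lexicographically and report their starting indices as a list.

rank | idx | suffix
   0 |   7 | aaafbeegedbeggbae
   1 |   8 | aafbeegedbeggbae
   2 |  22 | ae
   3 |   9 | afbeegedbeggbae
   4 |  21 | bae
   5 |   3 | bcfeaaafbeegedbeggbae
   6 |  11 | beegedbeggbae
   7 |  17 | beggbae
   8 |   4 | cfeaaafbeegedbeggbae
   9 |   2 | dbcfeaaafbeegedbeggbae
  10 |  16 | dbeggbae
  11 |   0 | dedbcfeaaafbeegedbeggbae
  12 |  23 | e
  13 |   6 | eaaafbeegedbeggbae
  14 |   1 | edbcfeaaafbeegedbeggbae
  15 |  15 | edbeggbae
  16 |  12 | eegedbeggbae
  17 |  13 | egedbeggbae
  18 |  18 | eggbae
  19 |  10 | fbeegedbeggbae
  20 |   5 | feaaafbeegedbeggbae
  21 |  20 | gbae
  22 |  14 | gedbeggbae
  23 |  19 | ggbae

[7, 8, 22, 9, 21, 3, 11, 17, 4, 2, 16, 0, 23, 6, 1, 15, 12, 13, 18, 10, 5, 20, 14, 19]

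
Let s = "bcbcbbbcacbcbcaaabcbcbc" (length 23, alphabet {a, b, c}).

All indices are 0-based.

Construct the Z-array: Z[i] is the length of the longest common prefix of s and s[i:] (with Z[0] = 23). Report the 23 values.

Z[0]=23
i=1: outside box; Z[1]=0
i=2: outside box; Z[2]=3 grow→box=[2,5)
i=3: min(r-i=2, Z[1]=0)=0; Z[3]=0
i=4: min(r-i=1, Z[2]=3)=1; Z[4]=1
i=5: outside box; Z[5]=1 grow→box=[5,6)
i=6: outside box; Z[6]=2 grow→box=[6,8)
i=7: min(r-i=1, Z[1]=0)=0; Z[7]=0
i=8: outside box; Z[8]=0
i=9: outside box; Z[9]=0
i=10: outside box; Z[10]=4 grow→box=[10,14)
i=11: min(r-i=3, Z[1]=0)=0; Z[11]=0
i=12: min(r-i=2, Z[2]=3)=2; Z[12]=2
i=13: min(r-i=1, Z[3]=0)=0; Z[13]=0
i=14: outside box; Z[14]=0
i=15: outside box; Z[15]=0
i=16: outside box; Z[16]=0
i=17: outside box; Z[17]=5 grow→box=[17,22)
i=18: min(r-i=4, Z[1]=0)=0; Z[18]=0
i=19: min(r-i=3, Z[2]=3)=3; Z[19]=4 grow→box=[19,23)
i=20: min(r-i=3, Z[1]=0)=0; Z[20]=0
i=21: min(r-i=2, Z[2]=3)=2; Z[21]=2
i=22: min(r-i=1, Z[3]=0)=0; Z[22]=0

[23, 0, 3, 0, 1, 1, 2, 0, 0, 0, 4, 0, 2, 0, 0, 0, 0, 5, 0, 4, 0, 2, 0]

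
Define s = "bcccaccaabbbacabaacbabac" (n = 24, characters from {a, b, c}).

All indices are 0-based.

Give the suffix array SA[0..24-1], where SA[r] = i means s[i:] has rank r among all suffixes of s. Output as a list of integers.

sorted suffixes:
  #0 SA[0]=7  'aabbbacabaacbabac'
  #1 SA[1]=16  'aacbabac'
  #2 SA[2]=14  'abaacbabac'
  #3 SA[3]=20  'abac'
  #4 SA[4]=8  'abbbacabaacbabac'
  #5 SA[5]=22  'ac'
  #6 SA[6]=12  'acabaacbabac'
  #7 SA[7]=17  'acbabac'
  #8 SA[8]=4  'accaabbbacabaacbabac'
  #9 SA[9]=15  'baacbabac'
  #10 SA[10]=19  'babac'
  #11 SA[11]=21  'bac'
  #12 SA[12]=11  'bacabaacbabac'
  #13 SA[13]=10  'bbacabaacbabac'
  #14 SA[14]=9  'bbbacabaacbabac'
  #15 SA[15]=0  'bcccaccaabbbacabaacbabac'
  #16 SA[16]=23  'c'
  #17 SA[17]=6  'caabbbacabaacbabac'
  #18 SA[18]=13  'cabaacbabac'
  #19 SA[19]=3  'caccaabbbacabaacbabac'
  #20 SA[20]=18  'cbabac'
  #21 SA[21]=5  'ccaabbbacabaacbabac'
  #22 SA[22]=2  'ccaccaabbbacabaacbabac'
  #23 SA[23]=1  'cccaccaabbbacabaacbabac'

[7, 16, 14, 20, 8, 22, 12, 17, 4, 15, 19, 21, 11, 10, 9, 0, 23, 6, 13, 3, 18, 5, 2, 1]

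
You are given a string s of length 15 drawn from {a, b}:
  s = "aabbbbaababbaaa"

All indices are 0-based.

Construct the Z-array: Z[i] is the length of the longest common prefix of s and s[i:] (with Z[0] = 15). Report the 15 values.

[15, 1, 0, 0, 0, 0, 3, 1, 0, 1, 0, 0, 2, 2, 1]

Z[0]=15
i=1: i≥r, start 0; Z[1]=1 extend→box=[1,2)
i=2: i≥r, start 0; Z[2]=0
i=3: i≥r, start 0; Z[3]=0
i=4: i≥r, start 0; Z[4]=0
i=5: i≥r, start 0; Z[5]=0
i=6: i≥r, start 0; Z[6]=3 extend→box=[6,9)
i=7: min(r-i=2, Z[1]=1)=1; Z[7]=1
i=8: min(r-i=1, Z[2]=0)=0; Z[8]=0
i=9: i≥r, start 0; Z[9]=1 extend→box=[9,10)
i=10: i≥r, start 0; Z[10]=0
i=11: i≥r, start 0; Z[11]=0
i=12: i≥r, start 0; Z[12]=2 extend→box=[12,14)
i=13: min(r-i=1, Z[1]=1)=1; Z[13]=2 extend→box=[13,15)
i=14: min(r-i=1, Z[1]=1)=1; Z[14]=1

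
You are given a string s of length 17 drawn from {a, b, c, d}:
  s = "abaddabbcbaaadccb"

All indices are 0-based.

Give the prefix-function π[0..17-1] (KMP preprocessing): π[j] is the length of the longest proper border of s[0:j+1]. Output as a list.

π[0] = 0
j=1 s[j]='b': π[1]=0 (border '')
j=2 s[j]='a': π[2]=1 (border 'a')
j=3 s[j]='d': k: 1→0; π[3]=0 (border '')
j=4 s[j]='d': π[4]=0 (border '')
j=5 s[j]='a': π[5]=1 (border 'a')
j=6 s[j]='b': π[6]=2 (border 'ab')
j=7 s[j]='b': k: 2→0; π[7]=0 (border '')
j=8 s[j]='c': π[8]=0 (border '')
j=9 s[j]='b': π[9]=0 (border '')
j=10 s[j]='a': π[10]=1 (border 'a')
j=11 s[j]='a': k: 1→0; π[11]=1 (border 'a')
j=12 s[j]='a': k: 1→0; π[12]=1 (border 'a')
j=13 s[j]='d': k: 1→0; π[13]=0 (border '')
j=14 s[j]='c': π[14]=0 (border '')
j=15 s[j]='c': π[15]=0 (border '')
j=16 s[j]='b': π[16]=0 (border '')

[0, 0, 1, 0, 0, 1, 2, 0, 0, 0, 1, 1, 1, 0, 0, 0, 0]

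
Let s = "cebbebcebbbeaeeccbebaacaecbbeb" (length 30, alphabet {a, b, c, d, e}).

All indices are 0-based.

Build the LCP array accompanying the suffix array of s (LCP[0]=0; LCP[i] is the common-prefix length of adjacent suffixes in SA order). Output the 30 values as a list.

rank | idx | suffix
   0 |  20 | aacaecbbeb
   1 |  21 | acaecbbeb
   2 |  23 | aecbbeb
   3 |  12 | aeeccbebaacaecbbeb
   4 |  29 | b
   5 |  19 | baacaecbbeb
   6 |   8 | bbbeaeeccbebaacaecbbeb
   7 |   9 | bbeaeeccbebaacaecbbeb
   8 |  26 | bbeb
   9 |   2 | bbebcebbbeaeeccbebaacaecbbeb
  10 |   5 | bcebbbeaeeccbebaacaecbbeb
  11 |  10 | beaeeccbebaacaecbbeb
  12 |  27 | beb
  13 |  17 | bebaacaecbbeb
  14 |   3 | bebcebbbeaeeccbebaacaecbbeb
  15 |  22 | caecbbeb
  16 |  25 | cbbeb
  17 |  16 | cbebaacaecbbeb
  18 |  15 | ccbebaacaecbbeb
  19 |   6 | cebbbeaeeccbebaacaecbbeb
  20 |   0 | cebbebcebbbeaeeccbebaacaecbbeb
  21 |  11 | eaeeccbebaacaecbbeb
  22 |  28 | eb
  23 |  18 | ebaacaecbbeb
  24 |   7 | ebbbeaeeccbebaacaecbbeb
  25 |   1 | ebbebcebbbeaeeccbebaacaecbbeb
  26 |   4 | ebcebbbeaeeccbebaacaecbbeb
  27 |  24 | ecbbeb
  28 |  14 | eccbebaacaecbbeb
  29 |  13 | eeccbebaacaecbbeb

SA = [20, 21, 23, 12, 29, 19, 8, 9, 26, 2, 5, 10, 27, 17, 3, 22, 25, 16, 15, 6, 0, 11, 28, 18, 7, 1, 4, 24, 14, 13]
i: (SA[i-1],SA[i]) lcp shared
  1: (20,21) 1 'a'
  2: (21,23) 1 'a'
  3: (23,12) 2 'ae'
  4: (12,29) 0 ''
  5: (29,19) 1 'b'
  6: (19,8) 1 'b'
  7: (8,9) 2 'bb'
  8: (9,26) 3 'bbe'
  9: (26,2) 4 'bbeb'
  10: (2,5) 1 'b'
  11: (5,10) 1 'b'
  12: (10,27) 2 'be'
  13: (27,17) 3 'beb'
  14: (17,3) 3 'beb'
  15: (3,22) 0 ''
  16: (22,25) 1 'c'
  17: (25,16) 2 'cb'
  18: (16,15) 1 'c'
  19: (15,6) 1 'c'
  20: (6,0) 4 'cebb'
  21: (0,11) 0 ''
  22: (11,28) 1 'e'
  23: (28,18) 2 'eb'
  24: (18,7) 2 'eb'
  25: (7,1) 3 'ebb'
  26: (1,4) 2 'eb'
  27: (4,24) 1 'e'
  28: (24,14) 2 'ec'
  29: (14,13) 1 'e'

[0, 1, 1, 2, 0, 1, 1, 2, 3, 4, 1, 1, 2, 3, 3, 0, 1, 2, 1, 1, 4, 0, 1, 2, 2, 3, 2, 1, 2, 1]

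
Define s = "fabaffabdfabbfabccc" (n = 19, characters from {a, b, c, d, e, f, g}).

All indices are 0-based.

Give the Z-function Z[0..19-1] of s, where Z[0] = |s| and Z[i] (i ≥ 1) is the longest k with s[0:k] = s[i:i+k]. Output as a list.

[19, 0, 0, 0, 1, 3, 0, 0, 0, 3, 0, 0, 0, 3, 0, 0, 0, 0, 0]

Z[0]=19
i=1: fresh scan; Z[1]=0
i=2: fresh scan; Z[2]=0
i=3: fresh scan; Z[3]=0
i=4: fresh scan; Z[4]=1 extend→box=[4,5)
i=5: fresh scan; Z[5]=3 extend→box=[5,8)
i=6: min(r-i=2, Z[1]=0)=0; Z[6]=0
i=7: min(r-i=1, Z[2]=0)=0; Z[7]=0
i=8: fresh scan; Z[8]=0
i=9: fresh scan; Z[9]=3 extend→box=[9,12)
i=10: min(r-i=2, Z[1]=0)=0; Z[10]=0
i=11: min(r-i=1, Z[2]=0)=0; Z[11]=0
i=12: fresh scan; Z[12]=0
i=13: fresh scan; Z[13]=3 extend→box=[13,16)
i=14: min(r-i=2, Z[1]=0)=0; Z[14]=0
i=15: min(r-i=1, Z[2]=0)=0; Z[15]=0
i=16: fresh scan; Z[16]=0
i=17: fresh scan; Z[17]=0
i=18: fresh scan; Z[18]=0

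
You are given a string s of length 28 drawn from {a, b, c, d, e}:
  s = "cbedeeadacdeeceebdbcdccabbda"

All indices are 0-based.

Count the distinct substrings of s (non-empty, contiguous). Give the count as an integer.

rank | idx | suffix
   0 |  27 | a
   1 |  23 | abbda
   2 |   8 | acdeeceebdbcdccabbda
   3 |   6 | adacdeeceebdbcdccabbda
   4 |  24 | bbda
   5 |  18 | bcdccabbda
   6 |  25 | bda
   7 |  16 | bdbcdccabbda
   8 |   1 | bedeeadacdeeceebdbcdccabbda
   9 |  22 | cabbda
  10 |   0 | cbedeeadacdeeceebdbcdccabbda
  11 |  21 | ccabbda
  12 |  19 | cdccabbda
  13 |   9 | cdeeceebdbcdccabbda
  14 |  13 | ceebdbcdccabbda
  15 |  26 | da
  16 |   7 | dacdeeceebdbcdccabbda
  17 |  17 | dbcdccabbda
  18 |  20 | dccabbda
  19 |   3 | deeadacdeeceebdbcdccabbda
  20 |  10 | deeceebdbcdccabbda
  21 |   5 | eadacdeeceebdbcdccabbda
  22 |  15 | ebdbcdccabbda
  23 |  12 | eceebdbcdccabbda
  24 |   2 | edeeadacdeeceebdbcdccabbda
  25 |   4 | eeadacdeeceebdbcdccabbda
  26 |  14 | eebdbcdccabbda
  27 |  11 | eeceebdbcdccabbda

SA = [27, 23, 8, 6, 24, 18, 25, 16, 1, 22, 0, 21, 19, 9, 13, 26, 7, 17, 20, 3, 10, 5, 15, 12, 2, 4, 14, 11]
i: (SA[i-1],SA[i]) lcp shared
  1: (27,23) 1 'a'
  2: (23,8) 1 'a'
  3: (8,6) 1 'a'
  4: (6,24) 0 ''
  5: (24,18) 1 'b'
  6: (18,25) 1 'b'
  7: (25,16) 2 'bd'
  8: (16,1) 1 'b'
  9: (1,22) 0 ''
  10: (22,0) 1 'c'
  11: (0,21) 1 'c'
  12: (21,19) 1 'c'
  13: (19,9) 2 'cd'
  14: (9,13) 1 'c'
  15: (13,26) 0 ''
  16: (26,7) 2 'da'
  17: (7,17) 1 'd'
  18: (17,20) 1 'd'
  19: (20,3) 1 'd'
  20: (3,10) 3 'dee'
  21: (10,5) 0 ''
  22: (5,15) 1 'e'
  23: (15,12) 1 'e'
  24: (12,2) 1 'e'
  25: (2,4) 1 'e'
  26: (4,14) 2 'ee'
  27: (14,11) 2 'ee'

n(n+1)/2 = 28·29/2 = 406
Σ LCP = 0 + 1 + 1 + 1 + 0 + 1 + 1 + 2 + 1 + 0 + 1 + 1 + 1 + 2 + 1 + 0 + 2 + 1 + 1 + 1 + 3 + 0 + 1 + 1 + 1 + 1 + 2 + 2 = 30
distinct = 406 − 30 = 376

376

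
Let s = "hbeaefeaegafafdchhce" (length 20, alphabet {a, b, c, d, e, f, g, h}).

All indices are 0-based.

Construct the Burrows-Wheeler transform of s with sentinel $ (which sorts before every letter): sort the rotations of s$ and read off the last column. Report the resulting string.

eeegfhhdfcbfaaaaee$hc

rank  rotation               last
    0  $hbeaefeaegafafdchhce  e
    1  aefeaegafafdchhce$hbe  e
    2  aegafafdchhce$hbeaefe  e
    3  afafdchhce$hbeaefeaeg  g
    4  afdchhce$hbeaefeaegaf  f
    5  beaefeaegafafdchhce$h  h
    6  ce$hbeaefeaegafafdchh  h
    7  chhce$hbeaefeaegafafd  d
    8  dchhce$hbeaefeaegafaf  f
    9  e$hbeaefeaegafafdchhc  c
   10  eaefeaegafafdchhce$hb  b
   11  eaegafafdchhce$hbeaef  f
   12  efeaegafafdchhce$hbea  a
   13  egafafdchhce$hbeaefea  a
   14  fafdchhce$hbeaefeaega  a
   15  fdchhce$hbeaefeaegafa  a
   16  feaegafafdchhce$hbeae  e
   17  gafafdchhce$hbeaefeae  e
   18  hbeaefeaegafafdchhce$  $
   19  hce$hbeaefeaegafafdch  h
   20  hhce$hbeaefeaegafafdc  c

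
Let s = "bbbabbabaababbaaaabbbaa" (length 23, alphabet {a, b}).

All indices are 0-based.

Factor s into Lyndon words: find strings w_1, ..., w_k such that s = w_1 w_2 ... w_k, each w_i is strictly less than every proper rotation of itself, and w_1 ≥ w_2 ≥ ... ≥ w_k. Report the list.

["b", "b", "b", "abb", "ab", "aababb", "aaaabbb", "a", "a"]

emit factor 1: 'b' (i=0, period=1)
emit factor 2: 'b' (i=1, period=1)
emit factor 3: 'b' (i=2, period=1)
emit factor 4: 'abb' (i=3, period=3)
emit factor 5: 'ab' (i=6, period=2)
emit factor 6: 'aababb' (i=8, period=6)
emit factor 7: 'aaaabbb' (i=14, period=7)
emit factor 8: 'a' (i=21, period=1)
emit factor 9: 'a' (i=22, period=1)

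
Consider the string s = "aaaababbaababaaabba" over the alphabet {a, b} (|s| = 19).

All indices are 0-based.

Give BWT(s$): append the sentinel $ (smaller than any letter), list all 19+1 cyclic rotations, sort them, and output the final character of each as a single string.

rank  rotation              last
    0  $aaaababbaababaaabba  a
    1  a$aaaababbaababaaabb  b
    2  aaaababbaababaaabba$  $
    3  aaababbaababaaabba$a  a
    4  aaabba$aaaababbaabab  b
    5  aababaaabba$aaaababb  b
    6  aababbaababaaabba$aa  a
    7  aabba$aaaababbaababa  a
    8  abaaabba$aaaababbaab  b
    9  ababaaabba$aaaababba  a
   10  ababbaababaaabba$aaa  a
   11  abba$aaaababbaababaa  a
   12  abbaababaaabba$aaaab  b
   13  ba$aaaababbaababaaab  b
   14  baaabba$aaaababbaaba  a
   15  baababaaabba$aaaabab  b
   16  babaaabba$aaaababbaa  a
   17  babbaababaaabba$aaaa  a
   18  bba$aaaababbaababaaa  a
   19  bbaababaaabba$aaaaba  a

ab$abbaabaaabbabaaaa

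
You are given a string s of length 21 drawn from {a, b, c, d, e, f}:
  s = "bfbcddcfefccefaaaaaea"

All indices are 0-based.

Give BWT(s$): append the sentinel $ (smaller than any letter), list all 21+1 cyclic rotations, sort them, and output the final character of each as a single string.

aefaaaaf$fbcddcacfebec

rank  rotation                last
    0  $bfbcddcfefccefaaaaaea  a
    1  a$bfbcddcfefccefaaaaae  e
    2  aaaaaea$bfbcddcfefccef  f
    3  aaaaea$bfbcddcfefccefa  a
    4  aaaea$bfbcddcfefccefaa  a
    5  aaea$bfbcddcfefccefaaa  a
    6  aea$bfbcddcfefccefaaaa  a
    7  bcddcfefccefaaaaaea$bf  f
    8  bfbcddcfefccefaaaaaea$  $
    9  ccefaaaaaea$bfbcddcfef  f
   10  cddcfefccefaaaaaea$bfb  b
   11  cefaaaaaea$bfbcddcfefc  c
   12  cfefccefaaaaaea$bfbcdd  d
   13  dcfefccefaaaaaea$bfbcd  d
   14  ddcfefccefaaaaaea$bfbc  c
   15  ea$bfbcddcfefccefaaaaa  a
   16  efaaaaaea$bfbcddcfefcc  c
   17  efccefaaaaaea$bfbcddcf  f
   18  faaaaaea$bfbcddcfefcce  e
   19  fbcddcfefccefaaaaaea$b  b
   20  fccefaaaaaea$bfbcddcfe  e
   21  fefccefaaaaaea$bfbcddc  c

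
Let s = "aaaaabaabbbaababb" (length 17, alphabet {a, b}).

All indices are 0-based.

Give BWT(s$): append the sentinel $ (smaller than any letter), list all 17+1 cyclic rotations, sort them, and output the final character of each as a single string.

rank  rotation            last
    0  $aaaaabaabbbaababb  b
    1  aaaaabaabbbaababb$  $
    2  aaaabaabbbaababb$a  a
    3  aaabaabbbaababb$aa  a
    4  aabaabbbaababb$aaa  a
    5  aababb$aaaaabaabbb  b
    6  aabbbaababb$aaaaab  b
    7  abaabbbaababb$aaaa  a
    8  ababb$aaaaabaabbba  a
    9  abb$aaaaabaabbbaab  b
   10  abbbaababb$aaaaaba  a
   11  b$aaaaabaabbbaabab  b
   12  baababb$aaaaabaabb  b
   13  baabbbaababb$aaaaa  a
   14  babb$aaaaabaabbbaa  a
   15  bb$aaaaabaabbbaaba  a
   16  bbaababb$aaaaabaab  b
   17  bbbaababb$aaaaabaa  a

b$aaabbaababbaaaba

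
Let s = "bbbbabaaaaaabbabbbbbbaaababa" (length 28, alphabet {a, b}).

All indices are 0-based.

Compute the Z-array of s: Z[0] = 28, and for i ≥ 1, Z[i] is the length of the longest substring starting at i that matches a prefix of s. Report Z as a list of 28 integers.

[28, 3, 2, 1, 0, 1, 0, 0, 0, 0, 0, 0, 2, 1, 0, 4, 4, 5, 3, 2, 1, 0, 0, 0, 1, 0, 1, 0]

Z[0]=28
i=1: fresh scan; Z[1]=3 scan→box=[1,4)
i=2: min(r-i=2, Z[1]=3)=2; Z[2]=2
i=3: min(r-i=1, Z[2]=2)=1; Z[3]=1
i=4: fresh scan; Z[4]=0
i=5: fresh scan; Z[5]=1 scan→box=[5,6)
i=6: fresh scan; Z[6]=0
i=7: fresh scan; Z[7]=0
i=8: fresh scan; Z[8]=0
i=9: fresh scan; Z[9]=0
i=10: fresh scan; Z[10]=0
i=11: fresh scan; Z[11]=0
i=12: fresh scan; Z[12]=2 scan→box=[12,14)
i=13: min(r-i=1, Z[1]=3)=1; Z[13]=1
i=14: fresh scan; Z[14]=0
i=15: fresh scan; Z[15]=4 scan→box=[15,19)
i=16: min(r-i=3, Z[1]=3)=3; Z[16]=4 scan→box=[16,20)
i=17: min(r-i=3, Z[1]=3)=3; Z[17]=5 scan→box=[17,22)
i=18: min(r-i=4, Z[1]=3)=3; Z[18]=3
i=19: min(r-i=3, Z[2]=2)=2; Z[19]=2
i=20: min(r-i=2, Z[3]=1)=1; Z[20]=1
i=21: min(r-i=1, Z[4]=0)=0; Z[21]=0
i=22: fresh scan; Z[22]=0
i=23: fresh scan; Z[23]=0
i=24: fresh scan; Z[24]=1 scan→box=[24,25)
i=25: fresh scan; Z[25]=0
i=26: fresh scan; Z[26]=1 scan→box=[26,27)
i=27: fresh scan; Z[27]=0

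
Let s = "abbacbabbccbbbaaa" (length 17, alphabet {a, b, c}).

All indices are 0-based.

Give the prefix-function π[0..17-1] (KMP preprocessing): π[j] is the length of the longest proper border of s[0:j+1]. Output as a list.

[0, 0, 0, 1, 0, 0, 1, 2, 3, 0, 0, 0, 0, 0, 1, 1, 1]

π[0] = 0
j=1 s[j]='b': π[1]=0 (border '')
j=2 s[j]='b': π[2]=0 (border '')
j=3 s[j]='a': π[3]=1 (border 'a')
j=4 s[j]='c': k: 1→0; π[4]=0 (border '')
j=5 s[j]='b': π[5]=0 (border '')
j=6 s[j]='a': π[6]=1 (border 'a')
j=7 s[j]='b': π[7]=2 (border 'ab')
j=8 s[j]='b': π[8]=3 (border 'abb')
j=9 s[j]='c': k: 3→0; π[9]=0 (border '')
j=10 s[j]='c': π[10]=0 (border '')
j=11 s[j]='b': π[11]=0 (border '')
j=12 s[j]='b': π[12]=0 (border '')
j=13 s[j]='b': π[13]=0 (border '')
j=14 s[j]='a': π[14]=1 (border 'a')
j=15 s[j]='a': k: 1→0; π[15]=1 (border 'a')
j=16 s[j]='a': k: 1→0; π[16]=1 (border 'a')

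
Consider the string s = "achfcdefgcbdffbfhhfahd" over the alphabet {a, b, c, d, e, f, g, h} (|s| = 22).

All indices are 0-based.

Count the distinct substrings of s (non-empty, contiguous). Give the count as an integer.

238

rank→(start, suffix):
  0 → (0, 'achfcdefgcbdffbfhhfahd')
  1 → (19, 'ahd')
  2 → (10, 'bdffbfhhfahd')
  3 → (14, 'bfhhfahd')
  4 → (9, 'cbdffbfhhfahd')
  5 → (4, 'cdefgcbdffbfhhfahd')
  6 → (1, 'chfcdefgcbdffbfhhfahd')
  7 → (21, 'd')
  8 → (5, 'defgcbdffbfhhfahd')
  9 → (11, 'dffbfhhfahd')
  10 → (6, 'efgcbdffbfhhfahd')
  11 → (18, 'fahd')
  12 → (13, 'fbfhhfahd')
  13 → (3, 'fcdefgcbdffbfhhfahd')
  14 → (12, 'ffbfhhfahd')
  15 → (7, 'fgcbdffbfhhfahd')
  16 → (15, 'fhhfahd')
  17 → (8, 'gcbdffbfhhfahd')
  18 → (20, 'hd')
  19 → (17, 'hfahd')
  20 → (2, 'hfcdefgcbdffbfhhfahd')
  21 → (16, 'hhfahd')

SA = [0, 19, 10, 14, 9, 4, 1, 21, 5, 11, 6, 18, 13, 3, 12, 7, 15, 8, 20, 17, 2, 16]
rank  pair      lcp
   1  s[0:],s[19:]  1  'a'
   2  s[19:],s[10:]  0  ''
   3  s[10:],s[14:]  1  'b'
   4  s[14:],s[9:]  0  ''
   5  s[9:],s[4:]  1  'c'
   6  s[4:],s[1:]  1  'c'
   7  s[1:],s[21:]  0  ''
   8  s[21:],s[5:]  1  'd'
   9  s[5:],s[11:]  1  'd'
  10  s[11:],s[6:]  0  ''
  11  s[6:],s[18:]  0  ''
  12  s[18:],s[13:]  1  'f'
  13  s[13:],s[3:]  1  'f'
  14  s[3:],s[12:]  1  'f'
  15  s[12:],s[7:]  1  'f'
  16  s[7:],s[15:]  1  'f'
  17  s[15:],s[8:]  0  ''
  18  s[8:],s[20:]  0  ''
  19  s[20:],s[17:]  1  'h'
  20  s[17:],s[2:]  2  'hf'
  21  s[2:],s[16:]  1  'h'

n(n+1)/2 = 22·23/2 = 253
Σ LCP = 0 + 1 + 0 + 1 + 0 + 1 + 1 + 0 + 1 + 1 + 0 + 0 + 1 + 1 + 1 + 1 + 1 + 0 + 0 + 1 + 2 + 1 = 15
distinct = 253 − 15 = 238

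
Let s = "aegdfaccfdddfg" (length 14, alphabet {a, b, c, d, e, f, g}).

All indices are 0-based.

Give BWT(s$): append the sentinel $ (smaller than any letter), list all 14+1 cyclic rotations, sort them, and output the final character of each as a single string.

gf$acfdgdadcdfe

rank  rotation         last
    0  $aegdfaccfdddfg  g
    1  accfdddfg$aegdf  f
    2  aegdfaccfdddfg$  $
    3  ccfdddfg$aegdfa  a
    4  cfdddfg$aegdfac  c
    5  dddfg$aegdfaccf  f
    6  ddfg$aegdfaccfd  d
    7  dfaccfdddfg$aeg  g
    8  dfg$aegdfaccfdd  d
    9  egdfaccfdddfg$a  a
   10  faccfdddfg$aegd  d
   11  fdddfg$aegdfacc  c
   12  fg$aegdfaccfddd  d
   13  g$aegdfaccfdddf  f
   14  gdfaccfdddfg$ae  e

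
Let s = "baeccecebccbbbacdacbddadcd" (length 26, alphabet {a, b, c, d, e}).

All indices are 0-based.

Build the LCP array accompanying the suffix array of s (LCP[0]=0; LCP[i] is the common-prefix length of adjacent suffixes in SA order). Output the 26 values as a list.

[0, 2, 1, 1, 0, 2, 1, 2, 1, 1, 0, 2, 1, 2, 1, 2, 1, 2, 0, 1, 2, 1, 1, 0, 1, 2]

rank→(start, suffix):
  0 → (17, 'acbddadcd')
  1 → (14, 'acdacbddadcd')
  2 → (22, 'adcd')
  3 → (1, 'aeccecebccbbbacdacbddadcd')
  4 → (13, 'bacdacbddadcd')
  5 → (0, 'baeccecebccbbbacdacbddadcd')
  6 → (12, 'bbacdacbddadcd')
  7 → (11, 'bbbacdacbddadcd')
  8 → (8, 'bccbbbacdacbddadcd')
  9 → (19, 'bddadcd')
  10 → (10, 'cbbbacdacbddadcd')
  11 → (18, 'cbddadcd')
  12 → (9, 'ccbbbacdacbddadcd')
  13 → (3, 'ccecebccbbbacdacbddadcd')
  14 → (24, 'cd')
  15 → (15, 'cdacbddadcd')
  16 → (6, 'cebccbbbacdacbddadcd')
  17 → (4, 'cecebccbbbacdacbddadcd')
  18 → (25, 'd')
  19 → (16, 'dacbddadcd')
  20 → (21, 'dadcd')
  21 → (23, 'dcd')
  22 → (20, 'ddadcd')
  23 → (7, 'ebccbbbacdacbddadcd')
  24 → (2, 'eccecebccbbbacdacbddadcd')
  25 → (5, 'ecebccbbbacdacbddadcd')

SA = [17, 14, 22, 1, 13, 0, 12, 11, 8, 19, 10, 18, 9, 3, 24, 15, 6, 4, 25, 16, 21, 23, 20, 7, 2, 5]
i: (SA[i-1],SA[i]) lcp shared
  1: (17,14) 2 'ac'
  2: (14,22) 1 'a'
  3: (22,1) 1 'a'
  4: (1,13) 0 ''
  5: (13,0) 2 'ba'
  6: (0,12) 1 'b'
  7: (12,11) 2 'bb'
  8: (11,8) 1 'b'
  9: (8,19) 1 'b'
  10: (19,10) 0 ''
  11: (10,18) 2 'cb'
  12: (18,9) 1 'c'
  13: (9,3) 2 'cc'
  14: (3,24) 1 'c'
  15: (24,15) 2 'cd'
  16: (15,6) 1 'c'
  17: (6,4) 2 'ce'
  18: (4,25) 0 ''
  19: (25,16) 1 'd'
  20: (16,21) 2 'da'
  21: (21,23) 1 'd'
  22: (23,20) 1 'd'
  23: (20,7) 0 ''
  24: (7,2) 1 'e'
  25: (2,5) 2 'ec'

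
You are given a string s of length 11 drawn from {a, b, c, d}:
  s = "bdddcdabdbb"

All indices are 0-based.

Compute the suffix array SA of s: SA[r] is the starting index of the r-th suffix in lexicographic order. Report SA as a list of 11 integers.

rank→(start, suffix):
  0 → (6, 'abdbb')
  1 → (10, 'b')
  2 → (9, 'bb')
  3 → (7, 'bdbb')
  4 → (0, 'bdddcdabdbb')
  5 → (4, 'cdabdbb')
  6 → (5, 'dabdbb')
  7 → (8, 'dbb')
  8 → (3, 'dcdabdbb')
  9 → (2, 'ddcdabdbb')
  10 → (1, 'dddcdabdbb')

[6, 10, 9, 7, 0, 4, 5, 8, 3, 2, 1]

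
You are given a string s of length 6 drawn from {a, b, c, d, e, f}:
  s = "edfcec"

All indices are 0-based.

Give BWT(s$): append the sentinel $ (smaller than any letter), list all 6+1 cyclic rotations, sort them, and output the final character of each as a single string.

rank  rotation last
    0  $edfcec  c
    1  c$edfce  e
    2  cec$edf  f
    3  dfcec$e  e
    4  ec$edfc  c
    5  edfcec$  $
    6  fcec$ed  d

cefec$d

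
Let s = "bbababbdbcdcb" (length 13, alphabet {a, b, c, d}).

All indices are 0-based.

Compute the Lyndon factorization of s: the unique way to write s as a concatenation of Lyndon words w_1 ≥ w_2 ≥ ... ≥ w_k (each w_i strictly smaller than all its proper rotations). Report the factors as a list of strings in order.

["b", "b", "ababbdbcdcb"]

emit factor 1: 'b' (i=0, period=1)
emit factor 2: 'b' (i=1, period=1)
emit factor 3: 'ababbdbcdcb' (i=2, period=11)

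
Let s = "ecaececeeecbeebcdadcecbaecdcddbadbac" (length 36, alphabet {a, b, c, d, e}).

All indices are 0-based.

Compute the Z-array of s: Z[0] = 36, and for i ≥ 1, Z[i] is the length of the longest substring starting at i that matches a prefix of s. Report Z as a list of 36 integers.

[36, 0, 0, 2, 0, 2, 0, 1, 1, 2, 0, 0, 1, 1, 0, 0, 0, 0, 0, 0, 2, 0, 0, 0, 2, 0, 0, 0, 0, 0, 0, 0, 0, 0, 0, 0]

Z[0]=36
i=1: outside box; Z[1]=0
i=2: outside box; Z[2]=0
i=3: outside box; Z[3]=2 grow→box=[3,5)
i=4: min(r-i=1, Z[1]=0)=0; Z[4]=0
i=5: outside box; Z[5]=2 grow→box=[5,7)
i=6: min(r-i=1, Z[1]=0)=0; Z[6]=0
i=7: outside box; Z[7]=1 grow→box=[7,8)
i=8: outside box; Z[8]=1 grow→box=[8,9)
i=9: outside box; Z[9]=2 grow→box=[9,11)
i=10: min(r-i=1, Z[1]=0)=0; Z[10]=0
i=11: outside box; Z[11]=0
i=12: outside box; Z[12]=1 grow→box=[12,13)
i=13: outside box; Z[13]=1 grow→box=[13,14)
i=14: outside box; Z[14]=0
i=15: outside box; Z[15]=0
i=16: outside box; Z[16]=0
i=17: outside box; Z[17]=0
i=18: outside box; Z[18]=0
i=19: outside box; Z[19]=0
i=20: outside box; Z[20]=2 grow→box=[20,22)
i=21: min(r-i=1, Z[1]=0)=0; Z[21]=0
i=22: outside box; Z[22]=0
i=23: outside box; Z[23]=0
i=24: outside box; Z[24]=2 grow→box=[24,26)
i=25: min(r-i=1, Z[1]=0)=0; Z[25]=0
i=26: outside box; Z[26]=0
i=27: outside box; Z[27]=0
i=28: outside box; Z[28]=0
i=29: outside box; Z[29]=0
i=30: outside box; Z[30]=0
i=31: outside box; Z[31]=0
i=32: outside box; Z[32]=0
i=33: outside box; Z[33]=0
i=34: outside box; Z[34]=0
i=35: outside box; Z[35]=0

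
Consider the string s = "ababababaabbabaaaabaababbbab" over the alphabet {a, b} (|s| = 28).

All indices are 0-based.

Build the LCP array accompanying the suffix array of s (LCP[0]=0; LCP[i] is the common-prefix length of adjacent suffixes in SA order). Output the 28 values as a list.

[0, 3, 2, 4, 3, 1, 2, 4, 5, 3, 5, 7, 4, 2, 3, 0, 1, 3, 4, 2, 3, 5, 4, 6, 3, 1, 4, 2]

rank→(start, suffix):
  0 → (14, 'aaaabaababbbab')
  1 → (15, 'aaabaababbbab')
  2 → (16, 'aabaababbbab')
  3 → (19, 'aababbbab')
  4 → (8, 'aabbabaaaabaababbbab')
  5 → (26, 'ab')
  6 → (12, 'abaaaabaababbbab')
  7 → (17, 'abaababbbab')
  8 → (6, 'abaabbabaaaabaababbbab')
  9 → (4, 'ababaabbabaaaabaababbbab')
  10 → (2, 'abababaabbabaaaabaababbbab')
  11 → (0, 'ababababaabbabaaaabaababbbab')
  12 → (20, 'ababbbab')
  13 → (9, 'abbabaaaabaababbbab')
  14 → (22, 'abbbab')
  15 → (27, 'b')
  16 → (13, 'baaaabaababbbab')
  17 → (18, 'baababbbab')
  18 → (7, 'baabbabaaaabaababbbab')
  19 → (25, 'bab')
  20 → (11, 'babaaaabaababbbab')
  21 → (5, 'babaabbabaaaabaababbbab')
  22 → (3, 'bababaabbabaaaabaababbbab')
  23 → (1, 'babababaabbabaaaabaababbbab')
  24 → (21, 'babbbab')
  25 → (24, 'bbab')
  26 → (10, 'bbabaaaabaababbbab')
  27 → (23, 'bbbab')

SA = [14, 15, 16, 19, 8, 26, 12, 17, 6, 4, 2, 0, 20, 9, 22, 27, 13, 18, 7, 25, 11, 5, 3, 1, 21, 24, 10, 23]
rank  pair      lcp
   1  s[14:],s[15:]  3  'aaa'
   2  s[15:],s[16:]  2  'aa'
   3  s[16:],s[19:]  4  'aaba'
   4  s[19:],s[8:]  3  'aab'
   5  s[8:],s[26:]  1  'a'
   6  s[26:],s[12:]  2  'ab'
   7  s[12:],s[17:]  4  'abaa'
   8  s[17:],s[6:]  5  'abaab'
   9  s[6:],s[4:]  3  'aba'
  10  s[4:],s[2:]  5  'ababa'
  11  s[2:],s[0:]  7  'abababa'
  12  s[0:],s[20:]  4  'abab'
  13  s[20:],s[9:]  2  'ab'
  14  s[9:],s[22:]  3  'abb'
  15  s[22:],s[27:]  0  ''
  16  s[27:],s[13:]  1  'b'
  17  s[13:],s[18:]  3  'baa'
  18  s[18:],s[7:]  4  'baab'
  19  s[7:],s[25:]  2  'ba'
  20  s[25:],s[11:]  3  'bab'
  21  s[11:],s[5:]  5  'babaa'
  22  s[5:],s[3:]  4  'baba'
  23  s[3:],s[1:]  6  'bababa'
  24  s[1:],s[21:]  3  'bab'
  25  s[21:],s[24:]  1  'b'
  26  s[24:],s[10:]  4  'bbab'
  27  s[10:],s[23:]  2  'bb'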